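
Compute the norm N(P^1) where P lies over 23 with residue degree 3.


N(P^a) = p^(a*f)
= 23^(1*3)
= 23^3
= 12167

12167


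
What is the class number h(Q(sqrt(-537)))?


K = Q(sqrt(-537)). d mod 4 = 3, so D = disc(K) = 4d = -2148
h(K) equals the number of primitive reduced positive-definite forms (a, b, c) = a*x^2 + b*x*y + c*y^2 with b^2 - 4ac = D,
where reduced means |b| <= a <= c, with b >= 0 whenever |b| = a or a = c, and primitive means gcd(a, b, c) = 1.
Reduced forces 3a^2 <= |D| = 2148, so 1 <= a <= 26; b must have the parity of D, and c = (b^2 - D)/(4a) must be an integer >= a.
Enumerate a = 1..26, b in [-a, a]:
  a=1: (1, 0, 537)  [1]
  a=2: (2, 2, 269)  [1]
  a=3: (3, 0, 179)  [1]
  a=4..5: none
  a=6: (6, 6, 91)  [1]
  a=7: (7, -6, 78), (7, 6, 78)  [2]
  a=8..12: none
  a=13: (13, -6, 42), (13, 6, 42)  [2]
  a=14: (14, -6, 39), (14, 6, 39)  [2]
  a=15..20: none
  a=21: (21, -6, 26), (21, 6, 26)  [2]
  a=22..26: none
Total reduced forms: 1 + 1 + 1 + 1 + 2 + 2 + 2 + 2 = 12
h = 12

12


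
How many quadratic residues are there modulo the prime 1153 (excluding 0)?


For prime p, the number of non-zero quadratic residues is (p-1)/2.
= (1153-1)/2
= 576

576


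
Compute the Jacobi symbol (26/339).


Compute (26/339) via quadratic reciprocity:
  pull out 2: (2/339) = -1  (since 339 mod 8 = 3)
  reciprocity: (13/339) -> +(339/13)
  reduce: (1/13)
  (1/13) = 1
Product of signs = -1

-1


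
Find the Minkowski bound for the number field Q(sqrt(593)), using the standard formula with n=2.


d = 593, d mod 4 = 1, so disc(K) = d = 593; |disc(K)| = 593
Real quadratic field, so n = 2, s = r2 = 0, r1 = 2
M = (n!/n^n) * (4/pi)^s * sqrt(|disc(K)|) = (2!/2^2) * (4/pi)^0 * sqrt(593)
= 0.5 * 1.000000 * 24.351591
= 12.1758

12.1758


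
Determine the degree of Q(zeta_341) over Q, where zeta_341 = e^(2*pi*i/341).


The degree equals Euler's totient phi(341).
341 = 11 * 31
phi(341) = 300

300


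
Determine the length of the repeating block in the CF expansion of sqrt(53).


Run the CF algorithm for sqrt(53).
a_0 = floor(sqrt(53)) = 7; set m_0=0, q_0=1.
Recurrence: m' = q*a - m,  q' = (d - m'^2)/q,  a' = floor((a_0 + m')/q').
  step 1: m=7, q=4, a=3
  step 2: m=5, q=7, a=1
  step 3: m=2, q=7, a=1
  step 4: m=5, q=4, a=3
  step 5: m=7, q=1, a=14
a_5 = 2*a_0 = 14, so the period closes here.
sqrt(53) = [7; 3, 1, 1, 3, 14]
Period length = 5

5


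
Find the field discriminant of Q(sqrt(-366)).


For K = Q(sqrt(d)) with d squarefree: disc(K) = d if d = 1 mod 4, and disc(K) = 4d if d = 2 or 3 mod 4.
Here d = -366, and d mod 4 = 2.
d = 2 mod 4, not 1 (O_K = Z[sqrt(d)]), so disc(K) = 4d = 4 * (-366) = -1464

-1464


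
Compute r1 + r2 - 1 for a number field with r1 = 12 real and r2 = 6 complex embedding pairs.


By Dirichlet's unit theorem:
rank = r1 + r2 - 1
= 12 + 6 - 1
= 17

17


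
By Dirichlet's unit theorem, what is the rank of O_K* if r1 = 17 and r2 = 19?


By Dirichlet's unit theorem:
rank = r1 + r2 - 1
= 17 + 19 - 1
= 35

35


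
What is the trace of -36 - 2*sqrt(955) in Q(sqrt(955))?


Tr(a + b*sqrt(d)) = (a + b*sqrt(d)) + (a - b*sqrt(d)) = 2a
= 2 * (-36)
= -72

-72


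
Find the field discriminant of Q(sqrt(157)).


For K = Q(sqrt(d)) with d squarefree: disc(K) = d if d = 1 mod 4, and disc(K) = 4d if d = 2 or 3 mod 4.
Here d = 157, and d mod 4 = 1.
d = 1 mod 4 (O_K = Z[(1+sqrt(d))/2]), so disc(K) = d = 157

157


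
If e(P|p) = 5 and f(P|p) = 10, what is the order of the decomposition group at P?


|D_P| = e * f
= 5 * 10
= 50

50


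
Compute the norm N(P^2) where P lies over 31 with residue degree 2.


N(P^a) = p^(a*f)
= 31^(2*2)
= 31^4
= 923521

923521


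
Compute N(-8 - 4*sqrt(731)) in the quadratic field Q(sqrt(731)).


N(a + b*sqrt(d)) = a^2 - d*b^2
= (-8)^2 - (731)*(-4)^2
= 64 - 11696
= -11632

-11632


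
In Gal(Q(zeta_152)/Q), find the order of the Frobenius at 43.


The Frobenius at p in Gal(Q(zeta_n)/Q) = (Z/nZ)* is the class of p, so its order is ord_152(43), the smallest k >= 1 with 43^k = 1 mod 152.
n = 152 = 2^3 * 19, phi(152) = 72; the order divides phi(n).
Divisors of 72: 1, 2, 3, 4, 6, 8, 9, 12, 18, 24, 36, 72
Repeated squaring mod 152: 43^1 = 43, 43^2 = 25, 43^4 = 17, 43^8 = 137, 43^16 = 73, 43^32 = 9, 43^64 = 81
Test divisors in increasing order:
  k=1: 43^1 = 43 mod 152
  k=2: 43^2 = 25 mod 152
  k=3: 43^3 = 25 * 43 = 11 mod 152
  k=4: 43^4 = 17 mod 152
  k=6: 43^6 = 17 * 25 = 121 mod 152
  k=8: 43^8 = 137 mod 152
  k=9: 43^9 = 137 * 43 = 115 mod 152
  k=12: 43^12 = 137 * 17 = 49 mod 152
  k=18: 43^18 = 73 * 25 = 1 mod 152  <- first divisor giving 1
Order = 18

18


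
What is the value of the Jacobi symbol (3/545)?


Compute (3/545) via quadratic reciprocity:
  reciprocity: (3/545) -> +(545/3)
  reduce: (2/3)
  pull out 2: (2/3) = -1  (since 3 mod 8 = 3)
  (1/3) = 1
Product of signs = -1

-1


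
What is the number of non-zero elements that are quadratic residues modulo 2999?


For prime p, the number of non-zero quadratic residues is (p-1)/2.
= (2999-1)/2
= 1499

1499


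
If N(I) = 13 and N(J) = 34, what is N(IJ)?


N(IJ) = N(I) * N(J)
= 13 * 34
= 442

442


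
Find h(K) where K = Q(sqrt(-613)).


K = Q(sqrt(-613)). d mod 4 = 3, so D = disc(K) = 4d = -2452
h(K) equals the number of primitive reduced positive-definite forms (a, b, c) = a*x^2 + b*x*y + c*y^2 with b^2 - 4ac = D,
where reduced means |b| <= a <= c, with b >= 0 whenever |b| = a or a = c, and primitive means gcd(a, b, c) = 1.
Reduced forces 3a^2 <= |D| = 2452, so 1 <= a <= 28; b must have the parity of D, and c = (b^2 - D)/(4a) must be an integer >= a.
Enumerate a = 1..28, b in [-a, a]:
  a=1: (1, 0, 613)  [1]
  a=2: (2, 2, 307)  [1]
  a=3..10: none
  a=11: (11, -10, 58), (11, 10, 58)  [2]
  a=12..16: none
  a=17: (17, -8, 37), (17, 8, 37)  [2]
  a=18..21: none
  a=22: (22, -10, 29), (22, 10, 29)  [2]
  a=23: (23, -20, 31), (23, 20, 31)  [2]
  a=24..28: none
Total reduced forms: 1 + 1 + 2 + 2 + 2 + 2 = 10
h = 10

10


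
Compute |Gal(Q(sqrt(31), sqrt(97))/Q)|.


The 2 square roots of distinct primes are multiplicatively independent over Q,
so [K:Q] = 2^2 and Gal(K/Q) is isomorphic to (Z/2Z)^2.
|Gal| = 2^2 = 4

4


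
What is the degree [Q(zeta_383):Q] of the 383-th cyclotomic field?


The degree equals Euler's totient phi(383).
383 = 383
phi(383) = 382

382


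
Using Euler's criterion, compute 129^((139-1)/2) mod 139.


p = 139 is prime and the exponent is (p-1)/2 = 69, so by Euler's criterion 129^69 = (129/139) = +1 or -1 mod 139.
Compute by square-and-multiply:
  69 = 64 + 4 + 1 (binary 1000101)
  Repeated squaring mod 139: 129^1 = 129, 129^2 = 100, 129^4 = 131, 129^8 = 64, 129^16 = 65, 129^32 = 55, 129^64 = 106
  129^69 = 129^64 * 129^4 * 129^1 = 106 * 131 * 129 mod 139
    106 * 131 = 13886 = 125 mod 139
    125 * 129 = 16125 = 1 mod 139
  129^69 = 1 mod 139
Result 1: 129 is a quadratic residue mod 139.
129^69 mod 139 = 1

1


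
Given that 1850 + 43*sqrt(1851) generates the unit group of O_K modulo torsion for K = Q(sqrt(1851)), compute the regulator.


epsilon = 1850 + 43*sqrt(1851)
= 3699.9997
R = ln(3699.9997)
= 8.2161

8.2161


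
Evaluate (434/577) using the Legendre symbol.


p = 577 is prime, so compute (434/577) with the reciprocity algorithm (Jacobi-symbol steps: pull out 2s via (2/n), flip via reciprocity, reduce):
  pull out 2: (2/577) = +1  (since 577 mod 8 = 1)
  reciprocity: (217/577) -> +(577/217)
  reduce: (143/217)
  reciprocity: (143/217) -> +(217/143)
  reduce: (74/143)
  pull out 2: (2/143) = +1  (since 143 mod 8 = 7)
  reciprocity: (37/143) -> +(143/37)
  reduce: (32/37)
  pull out 2: (2/37) = -1  (since 37 mod 8 = 5)
  pull out 2: (2/37) = -1  (since 37 mod 8 = 5)
  pull out 2: (2/37) = -1  (since 37 mod 8 = 5)
  pull out 2: (2/37) = -1  (since 37 mod 8 = 5)
  pull out 2: (2/37) = -1  (since 37 mod 8 = 5)
  (1/37) = 1
Product of signs = -1
(434/577) = -1

-1


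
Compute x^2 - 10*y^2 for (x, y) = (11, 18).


x^2 - d*y^2
= 11^2 - 10*18^2
= 121 - 3240
= -3119

-3119


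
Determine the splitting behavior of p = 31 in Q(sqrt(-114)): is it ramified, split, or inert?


K = Q(sqrt(-114)). Since d mod 4 = 2, disc(K) = -456.
Check p | disc: -456 mod 31 = 9.
p does not divide disc. Compute Legendre symbol (d/p):
10^((31-1)/2) mod 31 = 1
(d/p) = 1, so p splits: (p) = P*P' with e=1, f=1, g=2.
Therefore p is split.

split


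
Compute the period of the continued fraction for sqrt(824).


Run the CF algorithm for sqrt(824).
a_0 = floor(sqrt(824)) = 28; set m_0=0, q_0=1.
Recurrence: m' = q*a - m,  q' = (d - m'^2)/q,  a' = floor((a_0 + m')/q').
  step 1: m=28, q=40, a=1
  step 2: m=12, q=17, a=2
  step 3: m=22, q=20, a=2
  step 4: m=18, q=25, a=1
  step 5: m=7, q=31, a=1
  step 6: m=24, q=8, a=6
  step 7: m=24, q=31, a=1
  step 8: m=7, q=25, a=1
  step 9: m=18, q=20, a=2
  step 10: m=22, q=17, a=2
  step 11: m=12, q=40, a=1
  step 12: m=28, q=1, a=56
a_12 = 2*a_0 = 56, so the period closes here.
sqrt(824) = [28; 1, 2, 2, 1, 1, 6, 1, 1, 2, 2, 1, 56]
Period length = 12

12


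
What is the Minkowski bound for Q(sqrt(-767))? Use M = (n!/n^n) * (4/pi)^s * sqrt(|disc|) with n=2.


d = -767, d mod 4 = 1, so disc(K) = d = -767; |disc(K)| = 767
Imaginary quadratic field, so n = 2, s = r2 = 1, r1 = 0
M = (n!/n^n) * (4/pi)^s * sqrt(|disc(K)|) = (2!/2^2) * (4/pi)^1 * sqrt(767)
= 0.5 * 1.273240 * 27.694765
= 17.6310

17.6310


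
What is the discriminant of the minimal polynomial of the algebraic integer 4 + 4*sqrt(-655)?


The element 4 + 4*sqrt(-655) has minimal polynomial:
x^2 - 8*x + 10496
Discriminant = (-8)^2 - 4*(10496)
= 64 - 41984
= -41920

-41920


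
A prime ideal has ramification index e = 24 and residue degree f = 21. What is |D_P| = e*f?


|D_P| = e * f
= 24 * 21
= 504

504


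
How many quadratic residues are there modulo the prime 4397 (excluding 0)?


For prime p, the number of non-zero quadratic residues is (p-1)/2.
= (4397-1)/2
= 2198

2198


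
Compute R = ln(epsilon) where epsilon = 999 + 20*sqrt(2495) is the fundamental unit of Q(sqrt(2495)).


epsilon = 999 + 20*sqrt(2495)
= 1997.9995
R = ln(1997.9995)
= 7.5999

7.5999


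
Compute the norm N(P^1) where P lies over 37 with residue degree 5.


N(P^a) = p^(a*f)
= 37^(1*5)
= 37^5
= 69343957

69343957


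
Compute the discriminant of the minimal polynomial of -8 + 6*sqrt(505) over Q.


The element -8 + 6*sqrt(505) has minimal polynomial:
x^2 + 16*x - 18116
Discriminant = (16)^2 - 4*(-18116)
= 256 + 72464
= 72720

72720


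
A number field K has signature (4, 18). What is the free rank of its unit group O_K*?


By Dirichlet's unit theorem:
rank = r1 + r2 - 1
= 4 + 18 - 1
= 21

21


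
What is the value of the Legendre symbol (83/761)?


p = 761 is prime, so compute (83/761) with the reciprocity algorithm (Jacobi-symbol steps: pull out 2s via (2/n), flip via reciprocity, reduce):
  reciprocity: (83/761) -> +(761/83)
  reduce: (14/83)
  pull out 2: (2/83) = -1  (since 83 mod 8 = 3)
  reciprocity: (7/83) -> -(83/7)
  reduce: (6/7)
  pull out 2: (2/7) = +1  (since 7 mod 8 = 7)
  reciprocity: (3/7) -> -(7/3)
  reduce: (1/3)
  (1/3) = 1
Product of signs = -1
(83/761) = -1

-1


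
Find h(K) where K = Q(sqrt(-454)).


K = Q(sqrt(-454)). d mod 4 = 2, so D = disc(K) = 4d = -1816
h(K) equals the number of primitive reduced positive-definite forms (a, b, c) = a*x^2 + b*x*y + c*y^2 with b^2 - 4ac = D,
where reduced means |b| <= a <= c, with b >= 0 whenever |b| = a or a = c, and primitive means gcd(a, b, c) = 1.
Reduced forces 3a^2 <= |D| = 1816, so 1 <= a <= 24; b must have the parity of D, and c = (b^2 - D)/(4a) must be an integer >= a.
Enumerate a = 1..24, b in [-a, a]:
  a=1: (1, 0, 454)  [1]
  a=2: (2, 0, 227)  [1]
  a=3..4: none
  a=5: (5, -2, 91), (5, 2, 91)  [2]
  a=6: none
  a=7: (7, -2, 65), (7, 2, 65)  [2]
  a=8..9: none
  a=10: (10, -8, 47), (10, 8, 47)  [2]
  a=11..12: none
  a=13: (13, -2, 35), (13, 2, 35)  [2]
  a=14: (14, -12, 35), (14, 12, 35)  [2]
  a=15..22: none
  a=23: (23, -22, 25), (23, 22, 25)  [2]
  a=24: none
Total reduced forms: 1 + 1 + 2 + 2 + 2 + 2 + 2 + 2 = 14
h = 14

14


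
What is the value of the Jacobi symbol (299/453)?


Compute (299/453) via quadratic reciprocity:
  reciprocity: (299/453) -> +(453/299)
  reduce: (154/299)
  pull out 2: (2/299) = -1  (since 299 mod 8 = 3)
  reciprocity: (77/299) -> +(299/77)
  reduce: (68/77)
  pull out 2: (2/77) = -1  (since 77 mod 8 = 5)
  pull out 2: (2/77) = -1  (since 77 mod 8 = 5)
  reciprocity: (17/77) -> +(77/17)
  reduce: (9/17)
  reciprocity: (9/17) -> +(17/9)
  reduce: (8/9)
  pull out 2: (2/9) = +1  (since 9 mod 8 = 1)
  pull out 2: (2/9) = +1  (since 9 mod 8 = 1)
  pull out 2: (2/9) = +1  (since 9 mod 8 = 1)
  (1/9) = 1
Product of signs = -1

-1


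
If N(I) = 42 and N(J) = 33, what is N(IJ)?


N(IJ) = N(I) * N(J)
= 42 * 33
= 1386

1386


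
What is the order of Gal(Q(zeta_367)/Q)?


|Gal(Q(zeta_367)/Q)| = phi(367)
= 366

366


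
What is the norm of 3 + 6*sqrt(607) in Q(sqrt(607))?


N(a + b*sqrt(d)) = a^2 - d*b^2
= (3)^2 - (607)*(6)^2
= 9 - 21852
= -21843

-21843


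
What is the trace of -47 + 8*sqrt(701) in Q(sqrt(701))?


Tr(a + b*sqrt(d)) = (a + b*sqrt(d)) + (a - b*sqrt(d)) = 2a
= 2 * (-47)
= -94

-94


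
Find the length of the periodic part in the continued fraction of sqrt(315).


Run the CF algorithm for sqrt(315).
a_0 = floor(sqrt(315)) = 17; set m_0=0, q_0=1.
Recurrence: m' = q*a - m,  q' = (d - m'^2)/q,  a' = floor((a_0 + m')/q').
  step 1: m=17, q=26, a=1
  step 2: m=9, q=9, a=2
  step 3: m=9, q=26, a=1
  step 4: m=17, q=1, a=34
a_4 = 2*a_0 = 34, so the period closes here.
sqrt(315) = [17; 1, 2, 1, 34]
Period length = 4

4


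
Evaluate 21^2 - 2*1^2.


x^2 - d*y^2
= 21^2 - 2*1^2
= 441 - 2
= 439

439


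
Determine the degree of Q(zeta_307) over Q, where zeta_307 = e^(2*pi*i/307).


The degree equals Euler's totient phi(307).
307 = 307
phi(307) = 306

306


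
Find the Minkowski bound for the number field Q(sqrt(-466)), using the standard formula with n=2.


d = -466, d mod 4 = 2, so disc(K) = 4d = -1864; |disc(K)| = 1864
Imaginary quadratic field, so n = 2, s = r2 = 1, r1 = 0
M = (n!/n^n) * (4/pi)^s * sqrt(|disc(K)|) = (2!/2^2) * (4/pi)^1 * sqrt(1864)
= 0.5 * 1.273240 * 43.174066
= 27.4855

27.4855


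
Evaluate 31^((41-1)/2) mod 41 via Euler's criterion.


p = 41 is prime and the exponent is (p-1)/2 = 20, so by Euler's criterion 31^20 = (31/41) = +1 or -1 mod 41.
Compute by square-and-multiply:
  20 = 16 + 4 (binary 10100)
  Repeated squaring mod 41: 31^1 = 31, 31^2 = 18, 31^4 = 37, 31^8 = 16, 31^16 = 10
  31^20 = 31^16 * 31^4 = 10 * 37 mod 41
    10 * 37 = 370 = 1 mod 41
  31^20 = 1 mod 41
Result 1: 31 is a quadratic residue mod 41.
31^20 mod 41 = 1

1


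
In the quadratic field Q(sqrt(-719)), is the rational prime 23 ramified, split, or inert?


K = Q(sqrt(-719)). Since d mod 4 = 1, disc(K) = -719.
Check p | disc: -719 mod 23 = 17.
p does not divide disc. Compute Legendre symbol (d/p):
17^((23-1)/2) mod 23 = -1
(d/p) = -1, so p is inert: (p) stays prime with e=1, f=2, g=1.
Therefore p is inert.

inert


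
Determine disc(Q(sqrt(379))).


For K = Q(sqrt(d)) with d squarefree: disc(K) = d if d = 1 mod 4, and disc(K) = 4d if d = 2 or 3 mod 4.
Here d = 379, and d mod 4 = 3.
d = 3 mod 4, not 1 (O_K = Z[sqrt(d)]), so disc(K) = 4d = 4 * (379) = 1516

1516


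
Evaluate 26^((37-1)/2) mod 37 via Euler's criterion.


p = 37 is prime and the exponent is (p-1)/2 = 18, so by Euler's criterion 26^18 = (26/37) = +1 or -1 mod 37.
Compute by square-and-multiply:
  18 = 16 + 2 (binary 10010)
  Repeated squaring mod 37: 26^1 = 26, 26^2 = 10, 26^4 = 26, 26^8 = 10, 26^16 = 26
  26^18 = 26^16 * 26^2 = 26 * 10 mod 37
    26 * 10 = 260 = 1 mod 37
  26^18 = 1 mod 37
Result 1: 26 is a quadratic residue mod 37.
26^18 mod 37 = 1

1


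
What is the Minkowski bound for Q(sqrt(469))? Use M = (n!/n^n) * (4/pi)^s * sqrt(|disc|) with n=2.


d = 469, d mod 4 = 1, so disc(K) = d = 469; |disc(K)| = 469
Real quadratic field, so n = 2, s = r2 = 0, r1 = 2
M = (n!/n^n) * (4/pi)^s * sqrt(|disc(K)|) = (2!/2^2) * (4/pi)^0 * sqrt(469)
= 0.5 * 1.000000 * 21.656408
= 10.8282

10.8282


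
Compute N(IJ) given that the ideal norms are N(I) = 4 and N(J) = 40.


N(IJ) = N(I) * N(J)
= 4 * 40
= 160

160


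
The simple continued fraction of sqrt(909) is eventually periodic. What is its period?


Run the CF algorithm for sqrt(909).
a_0 = floor(sqrt(909)) = 30; set m_0=0, q_0=1.
Recurrence: m' = q*a - m,  q' = (d - m'^2)/q,  a' = floor((a_0 + m')/q').
  step 1: m=30, q=9, a=6
  step 2: m=24, q=37, a=1
  step 3: m=13, q=20, a=2
  step 4: m=27, q=9, a=6
  step 5: m=27, q=20, a=2
  step 6: m=13, q=37, a=1
  step 7: m=24, q=9, a=6
  step 8: m=30, q=1, a=60
a_8 = 2*a_0 = 60, so the period closes here.
sqrt(909) = [30; 6, 1, 2, 6, 2, 1, 6, 60]
Period length = 8

8


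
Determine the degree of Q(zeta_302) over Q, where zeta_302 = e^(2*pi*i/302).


The degree equals Euler's totient phi(302).
302 = 2 * 151
phi(302) = 150

150


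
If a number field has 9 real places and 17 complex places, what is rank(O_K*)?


By Dirichlet's unit theorem:
rank = r1 + r2 - 1
= 9 + 17 - 1
= 25

25


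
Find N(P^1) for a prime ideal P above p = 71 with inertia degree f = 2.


N(P^a) = p^(a*f)
= 71^(1*2)
= 71^2
= 5041

5041


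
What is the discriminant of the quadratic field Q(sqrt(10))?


For K = Q(sqrt(d)) with d squarefree: disc(K) = d if d = 1 mod 4, and disc(K) = 4d if d = 2 or 3 mod 4.
Here d = 10, and d mod 4 = 2.
d = 2 mod 4, not 1 (O_K = Z[sqrt(d)]), so disc(K) = 4d = 4 * (10) = 40

40


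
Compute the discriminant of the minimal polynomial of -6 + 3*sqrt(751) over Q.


The element -6 + 3*sqrt(751) has minimal polynomial:
x^2 + 12*x - 6723
Discriminant = (12)^2 - 4*(-6723)
= 144 + 26892
= 27036

27036


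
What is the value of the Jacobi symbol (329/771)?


Compute (329/771) via quadratic reciprocity:
  reciprocity: (329/771) -> +(771/329)
  reduce: (113/329)
  reciprocity: (113/329) -> +(329/113)
  reduce: (103/113)
  reciprocity: (103/113) -> +(113/103)
  reduce: (10/103)
  pull out 2: (2/103) = +1  (since 103 mod 8 = 7)
  reciprocity: (5/103) -> +(103/5)
  reduce: (3/5)
  reciprocity: (3/5) -> +(5/3)
  reduce: (2/3)
  pull out 2: (2/3) = -1  (since 3 mod 8 = 3)
  (1/3) = 1
Product of signs = -1

-1


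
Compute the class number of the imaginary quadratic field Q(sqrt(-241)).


K = Q(sqrt(-241)). d mod 4 = 3, so D = disc(K) = 4d = -964
h(K) equals the number of primitive reduced positive-definite forms (a, b, c) = a*x^2 + b*x*y + c*y^2 with b^2 - 4ac = D,
where reduced means |b| <= a <= c, with b >= 0 whenever |b| = a or a = c, and primitive means gcd(a, b, c) = 1.
Reduced forces 3a^2 <= |D| = 964, so 1 <= a <= 17; b must have the parity of D, and c = (b^2 - D)/(4a) must be an integer >= a.
Enumerate a = 1..17, b in [-a, a]:
  a=1: (1, 0, 241)  [1]
  a=2: (2, 2, 121)  [1]
  a=3..4: none
  a=5: (5, -4, 49), (5, 4, 49)  [2]
  a=6: none
  a=7: (7, -4, 35), (7, 4, 35)  [2]
  a=8..9: none
  a=10: (10, -6, 25), (10, 6, 25)  [2]
  a=11: (11, -2, 22), (11, 2, 22)  [2]
  a=12..13: none
  a=14: (14, -10, 19), (14, 10, 19)  [2]
  a=15..17: none
Total reduced forms: 1 + 1 + 2 + 2 + 2 + 2 + 2 = 12
h = 12

12


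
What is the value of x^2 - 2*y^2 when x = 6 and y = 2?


x^2 - d*y^2
= 6^2 - 2*2^2
= 36 - 8
= 28

28


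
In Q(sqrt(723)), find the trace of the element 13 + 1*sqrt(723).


Tr(a + b*sqrt(d)) = (a + b*sqrt(d)) + (a - b*sqrt(d)) = 2a
= 2 * (13)
= 26

26


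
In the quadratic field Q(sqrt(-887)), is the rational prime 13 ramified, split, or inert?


K = Q(sqrt(-887)). Since d mod 4 = 1, disc(K) = -887.
Check p | disc: -887 mod 13 = 10.
p does not divide disc. Compute Legendre symbol (d/p):
10^((13-1)/2) mod 13 = 1
(d/p) = 1, so p splits: (p) = P*P' with e=1, f=1, g=2.
Therefore p is split.

split


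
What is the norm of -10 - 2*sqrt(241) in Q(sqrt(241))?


N(a + b*sqrt(d)) = a^2 - d*b^2
= (-10)^2 - (241)*(-2)^2
= 100 - 964
= -864

-864


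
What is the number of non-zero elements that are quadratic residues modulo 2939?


For prime p, the number of non-zero quadratic residues is (p-1)/2.
= (2939-1)/2
= 1469

1469


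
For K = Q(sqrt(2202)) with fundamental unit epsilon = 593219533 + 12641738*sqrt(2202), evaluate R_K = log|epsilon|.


epsilon = 593219533 + 12641738*sqrt(2202)
= 1.1864e+09
R = ln(1.1864e+09)
= 20.8942

20.8942


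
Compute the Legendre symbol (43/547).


p = 547 is prime, so compute (43/547) with the reciprocity algorithm (Jacobi-symbol steps: pull out 2s via (2/n), flip via reciprocity, reduce):
  reciprocity: (43/547) -> -(547/43)
  reduce: (31/43)
  reciprocity: (31/43) -> -(43/31)
  reduce: (12/31)
  pull out 2: (2/31) = +1  (since 31 mod 8 = 7)
  pull out 2: (2/31) = +1  (since 31 mod 8 = 7)
  reciprocity: (3/31) -> -(31/3)
  reduce: (1/3)
  (1/3) = 1
Product of signs = -1
(43/547) = -1

-1


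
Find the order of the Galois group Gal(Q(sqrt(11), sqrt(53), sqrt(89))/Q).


The 3 square roots of distinct primes are multiplicatively independent over Q,
so [K:Q] = 2^3 and Gal(K/Q) is isomorphic to (Z/2Z)^3.
|Gal| = 2^3 = 8

8


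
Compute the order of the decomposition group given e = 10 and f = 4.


|D_P| = e * f
= 10 * 4
= 40

40


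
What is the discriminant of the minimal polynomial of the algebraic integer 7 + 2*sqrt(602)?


The element 7 + 2*sqrt(602) has minimal polynomial:
x^2 - 14*x - 2359
Discriminant = (-14)^2 - 4*(-2359)
= 196 + 9436
= 9632

9632


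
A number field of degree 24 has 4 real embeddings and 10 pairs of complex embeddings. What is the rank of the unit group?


By Dirichlet's unit theorem:
rank = r1 + r2 - 1
= 4 + 10 - 1
= 13

13


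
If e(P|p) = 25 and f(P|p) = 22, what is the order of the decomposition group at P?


|D_P| = e * f
= 25 * 22
= 550

550


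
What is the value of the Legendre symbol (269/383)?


p = 383 is prime, so compute (269/383) with the reciprocity algorithm (Jacobi-symbol steps: pull out 2s via (2/n), flip via reciprocity, reduce):
  reciprocity: (269/383) -> +(383/269)
  reduce: (114/269)
  pull out 2: (2/269) = -1  (since 269 mod 8 = 5)
  reciprocity: (57/269) -> +(269/57)
  reduce: (41/57)
  reciprocity: (41/57) -> +(57/41)
  reduce: (16/41)
  pull out 2: (2/41) = +1  (since 41 mod 8 = 1)
  pull out 2: (2/41) = +1  (since 41 mod 8 = 1)
  pull out 2: (2/41) = +1  (since 41 mod 8 = 1)
  pull out 2: (2/41) = +1  (since 41 mod 8 = 1)
  (1/41) = 1
Product of signs = -1
(269/383) = -1

-1


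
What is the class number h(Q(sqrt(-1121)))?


K = Q(sqrt(-1121)). d mod 4 = 3, so D = disc(K) = 4d = -4484
h(K) equals the number of primitive reduced positive-definite forms (a, b, c) = a*x^2 + b*x*y + c*y^2 with b^2 - 4ac = D,
where reduced means |b| <= a <= c, with b >= 0 whenever |b| = a or a = c, and primitive means gcd(a, b, c) = 1.
Reduced forces 3a^2 <= |D| = 4484, so 1 <= a <= 38; b must have the parity of D, and c = (b^2 - D)/(4a) must be an integer >= a.
Enumerate a = 1..38, b in [-a, a]:
  a=1: (1, 0, 1121)  [1]
  a=2: (2, 2, 561)  [1]
  a=3: (3, -2, 374), (3, 2, 374)  [2]
  a=4: none
  a=5: (5, -4, 225), (5, 4, 225)  [2]
  a=6: (6, -2, 187), (6, 2, 187)  [2]
  a=7..8: none
  a=9: (9, -4, 125), (9, 4, 125)  [2]
  a=10: (10, -6, 113), (10, 6, 113)  [2]
  a=11: (11, -2, 102), (11, 2, 102)  [2]
  a=12: none
  a=13: (13, -12, 89), (13, 12, 89)  [2]
  a=14: none
  a=15: (15, -14, 78), (15, -4, 75), (15, 4, 75), (15, 14, 78)  [4]
  a=16: none
  a=17: (17, -2, 66), (17, 2, 66)  [2]
  a=18: (18, -14, 65), (18, 14, 65)  [2]
  a=19: (19, 0, 59)  [1]
  a=20..21: none
  a=22: (22, -2, 51), (22, 2, 51)  [2]
  a=23: (23, -22, 54), (23, 22, 54)  [2]
  a=24: none
  a=25: (25, -4, 45), (25, 4, 45)  [2]
  a=26: (26, -14, 45), (26, 14, 45)  [2]
  a=27: (27, -22, 46), (27, 22, 46)  [2]
  a=28..29: none
  a=30: (30, -26, 43), (30, -14, 39), (30, 14, 39), (30, 26, 43)  [4]
  a=31..32: none
  a=33: (33, -20, 37), (33, -2, 34), (33, 2, 34), (33, 20, 37)  [4]
  a=34..37: none
  a=38: (38, 38, 39)  [1]
Total reduced forms: 1 + 1 + 2 + 2 + 2 + 2 + 2 + 2 + 2 + 4 + 2 + 2 + 1 + 2 + 2 + 2 + 2 + 2 + 4 + 4 + 1 = 44
h = 44

44


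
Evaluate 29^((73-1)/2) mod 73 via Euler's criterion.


p = 73 is prime and the exponent is (p-1)/2 = 36, so by Euler's criterion 29^36 = (29/73) = +1 or -1 mod 73.
Compute by square-and-multiply:
  36 = 32 + 4 (binary 100100)
  Repeated squaring mod 73: 29^1 = 29, 29^2 = 38, 29^4 = 57, 29^8 = 37, 29^16 = 55, 29^32 = 32
  29^36 = 29^32 * 29^4 = 32 * 57 mod 73
    32 * 57 = 1824 = 72 mod 73
  29^36 = 72 mod 73
Result 72 = p - 1 = -1 mod 73: 29 is a quadratic non-residue mod 73. As a residue in [0, p-1] the value is 72.
29^36 mod 73 = 72

72


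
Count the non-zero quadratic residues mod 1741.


For prime p, the number of non-zero quadratic residues is (p-1)/2.
= (1741-1)/2
= 870

870


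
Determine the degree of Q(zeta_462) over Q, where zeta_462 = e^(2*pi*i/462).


The degree equals Euler's totient phi(462).
462 = 2 * 3 * 7 * 11
phi(462) = 120

120


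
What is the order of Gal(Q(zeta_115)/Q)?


|Gal(Q(zeta_115)/Q)| = phi(115)
= 88

88


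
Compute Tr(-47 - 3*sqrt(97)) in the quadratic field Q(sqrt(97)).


Tr(a + b*sqrt(d)) = (a + b*sqrt(d)) + (a - b*sqrt(d)) = 2a
= 2 * (-47)
= -94

-94


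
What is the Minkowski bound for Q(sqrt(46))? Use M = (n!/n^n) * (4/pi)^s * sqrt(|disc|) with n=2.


d = 46, d mod 4 = 2, so disc(K) = 4d = 184; |disc(K)| = 184
Real quadratic field, so n = 2, s = r2 = 0, r1 = 2
M = (n!/n^n) * (4/pi)^s * sqrt(|disc(K)|) = (2!/2^2) * (4/pi)^0 * sqrt(184)
= 0.5 * 1.000000 * 13.564660
= 6.7823

6.7823


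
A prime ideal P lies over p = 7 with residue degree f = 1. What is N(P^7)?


N(P^a) = p^(a*f)
= 7^(7*1)
= 7^7
= 823543

823543


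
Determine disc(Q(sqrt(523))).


For K = Q(sqrt(d)) with d squarefree: disc(K) = d if d = 1 mod 4, and disc(K) = 4d if d = 2 or 3 mod 4.
Here d = 523, and d mod 4 = 3.
d = 3 mod 4, not 1 (O_K = Z[sqrt(d)]), so disc(K) = 4d = 4 * (523) = 2092

2092


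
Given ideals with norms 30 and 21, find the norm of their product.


N(IJ) = N(I) * N(J)
= 30 * 21
= 630

630


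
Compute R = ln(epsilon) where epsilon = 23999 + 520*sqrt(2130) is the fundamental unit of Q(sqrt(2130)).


epsilon = 23999 + 520*sqrt(2130)
= 47998.0000
R = ln(47998.0000)
= 10.7789

10.7789


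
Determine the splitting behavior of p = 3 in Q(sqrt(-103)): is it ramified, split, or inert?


K = Q(sqrt(-103)). Since d mod 4 = 1, disc(K) = -103.
Check p | disc: -103 mod 3 = 2.
p does not divide disc. Compute Legendre symbol (d/p):
2^((3-1)/2) mod 3 = -1
(d/p) = -1, so p is inert: (p) stays prime with e=1, f=2, g=1.
Therefore p is inert.

inert


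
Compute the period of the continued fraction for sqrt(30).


Run the CF algorithm for sqrt(30).
a_0 = floor(sqrt(30)) = 5; set m_0=0, q_0=1.
Recurrence: m' = q*a - m,  q' = (d - m'^2)/q,  a' = floor((a_0 + m')/q').
  step 1: m=5, q=5, a=2
  step 2: m=5, q=1, a=10
a_2 = 2*a_0 = 10, so the period closes here.
sqrt(30) = [5; 2, 10]
Period length = 2

2


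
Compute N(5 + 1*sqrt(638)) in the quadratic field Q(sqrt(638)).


N(a + b*sqrt(d)) = a^2 - d*b^2
= (5)^2 - (638)*(1)^2
= 25 - 638
= -613

-613


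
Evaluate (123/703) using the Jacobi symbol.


Compute (123/703) via quadratic reciprocity:
  reciprocity: (123/703) -> -(703/123)
  reduce: (88/123)
  pull out 2: (2/123) = -1  (since 123 mod 8 = 3)
  pull out 2: (2/123) = -1  (since 123 mod 8 = 3)
  pull out 2: (2/123) = -1  (since 123 mod 8 = 3)
  reciprocity: (11/123) -> -(123/11)
  reduce: (2/11)
  pull out 2: (2/11) = -1  (since 11 mod 8 = 3)
  (1/11) = 1
Product of signs = 1

1


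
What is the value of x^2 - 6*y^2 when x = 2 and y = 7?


x^2 - d*y^2
= 2^2 - 6*7^2
= 4 - 294
= -290

-290


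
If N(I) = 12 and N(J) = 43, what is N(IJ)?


N(IJ) = N(I) * N(J)
= 12 * 43
= 516

516


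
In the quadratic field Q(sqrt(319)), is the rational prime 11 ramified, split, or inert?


K = Q(sqrt(319)). Since d mod 4 = 3, disc(K) = 1276.
Check p | disc: 1276 mod 11 = 0.
p divides disc, so p ramifies: (p) = P^2 with e=2, f=1, g=1.
Therefore p is ramified.

ramified


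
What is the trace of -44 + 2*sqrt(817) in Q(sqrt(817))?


Tr(a + b*sqrt(d)) = (a + b*sqrt(d)) + (a - b*sqrt(d)) = 2a
= 2 * (-44)
= -88

-88


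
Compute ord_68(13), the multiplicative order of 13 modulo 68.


We want ord_68(13), the smallest k >= 1 with 13^k = 1 mod 68.
n = 68 = 2^2 * 17, phi(68) = 32; the order divides phi(n).
Divisors of 32: 1, 2, 4, 8, 16, 32
Repeated squaring mod 68: 13^1 = 13, 13^2 = 33, 13^4 = 1, 13^8 = 1, 13^16 = 1, 13^32 = 1
Test divisors in increasing order:
  k=1: 13^1 = 13 mod 68
  k=2: 13^2 = 33 mod 68
  k=4: 13^4 = 1 mod 68  <- first divisor giving 1
Order = 4

4


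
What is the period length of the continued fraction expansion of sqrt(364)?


Run the CF algorithm for sqrt(364).
a_0 = floor(sqrt(364)) = 19; set m_0=0, q_0=1.
Recurrence: m' = q*a - m,  q' = (d - m'^2)/q,  a' = floor((a_0 + m')/q').
  step 1: m=19, q=3, a=12
  step 2: m=17, q=25, a=1
  step 3: m=8, q=12, a=2
  step 4: m=16, q=9, a=3
  step 5: m=11, q=27, a=1
  step 6: m=16, q=4, a=8
  step 7: m=16, q=27, a=1
  step 8: m=11, q=9, a=3
  step 9: m=16, q=12, a=2
  step 10: m=8, q=25, a=1
  step 11: m=17, q=3, a=12
  step 12: m=19, q=1, a=38
a_12 = 2*a_0 = 38, so the period closes here.
sqrt(364) = [19; 12, 1, 2, 3, 1, 8, 1, 3, 2, 1, 12, 38]
Period length = 12

12


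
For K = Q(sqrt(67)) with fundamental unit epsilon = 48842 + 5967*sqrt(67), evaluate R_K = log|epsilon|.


epsilon = 48842 + 5967*sqrt(67)
= 97684.0000
R = ln(97684.0000)
= 11.4895

11.4895


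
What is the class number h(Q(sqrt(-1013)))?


K = Q(sqrt(-1013)). d mod 4 = 3, so D = disc(K) = 4d = -4052
h(K) equals the number of primitive reduced positive-definite forms (a, b, c) = a*x^2 + b*x*y + c*y^2 with b^2 - 4ac = D,
where reduced means |b| <= a <= c, with b >= 0 whenever |b| = a or a = c, and primitive means gcd(a, b, c) = 1.
Reduced forces 3a^2 <= |D| = 4052, so 1 <= a <= 36; b must have the parity of D, and c = (b^2 - D)/(4a) must be an integer >= a.
Enumerate a = 1..36, b in [-a, a]:
  a=1: (1, 0, 1013)  [1]
  a=2: (2, 2, 507)  [1]
  a=3: (3, -2, 338), (3, 2, 338)  [2]
  a=4..5: none
  a=6: (6, -2, 169), (6, 2, 169)  [2]
  a=7: (7, -6, 146), (7, 6, 146)  [2]
  a=8: none
  a=9: (9, -4, 113), (9, 4, 113)  [2]
  a=10..12: none
  a=13: (13, -2, 78), (13, 2, 78)  [2]
  a=14: (14, -6, 73), (14, 6, 73)  [2]
  a=15..17: none
  a=18: (18, -14, 59), (18, 14, 59)  [2]
  a=19..20: none
  a=21: (21, -20, 53), (21, -8, 49), (21, 8, 49), (21, 20, 53)  [4]
  a=22..25: none
  a=26: (26, -2, 39), (26, 2, 39)  [2]
  a=27: (27, -22, 42), (27, 22, 42)  [2]
  a=28..30: none
  a=31: (31, -28, 39), (31, 28, 39)  [2]
  a=32..36: none
Total reduced forms: 1 + 1 + 2 + 2 + 2 + 2 + 2 + 2 + 2 + 4 + 2 + 2 + 2 = 26
h = 26

26


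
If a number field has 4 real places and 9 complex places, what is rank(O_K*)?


By Dirichlet's unit theorem:
rank = r1 + r2 - 1
= 4 + 9 - 1
= 12

12


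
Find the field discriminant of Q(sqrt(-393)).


For K = Q(sqrt(d)) with d squarefree: disc(K) = d if d = 1 mod 4, and disc(K) = 4d if d = 2 or 3 mod 4.
Here d = -393, and d mod 4 = 3.
d = 3 mod 4, not 1 (O_K = Z[sqrt(d)]), so disc(K) = 4d = 4 * (-393) = -1572

-1572


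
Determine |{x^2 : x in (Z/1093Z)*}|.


For prime p, the number of non-zero quadratic residues is (p-1)/2.
= (1093-1)/2
= 546

546


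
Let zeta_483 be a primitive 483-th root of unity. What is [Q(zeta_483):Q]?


The degree equals Euler's totient phi(483).
483 = 3 * 7 * 23
phi(483) = 264

264


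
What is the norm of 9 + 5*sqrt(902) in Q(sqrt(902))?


N(a + b*sqrt(d)) = a^2 - d*b^2
= (9)^2 - (902)*(5)^2
= 81 - 22550
= -22469

-22469


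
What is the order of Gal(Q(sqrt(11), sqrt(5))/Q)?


The 2 square roots of distinct primes are multiplicatively independent over Q,
so [K:Q] = 2^2 and Gal(K/Q) is isomorphic to (Z/2Z)^2.
|Gal| = 2^2 = 4

4


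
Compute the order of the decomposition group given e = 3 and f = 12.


|D_P| = e * f
= 3 * 12
= 36

36


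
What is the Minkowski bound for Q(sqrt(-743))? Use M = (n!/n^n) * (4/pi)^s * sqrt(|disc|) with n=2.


d = -743, d mod 4 = 1, so disc(K) = d = -743; |disc(K)| = 743
Imaginary quadratic field, so n = 2, s = r2 = 1, r1 = 0
M = (n!/n^n) * (4/pi)^s * sqrt(|disc(K)|) = (2!/2^2) * (4/pi)^1 * sqrt(743)
= 0.5 * 1.273240 * 27.258026
= 17.3530

17.3530


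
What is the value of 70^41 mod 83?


p = 83 is prime and the exponent is (p-1)/2 = 41, so by Euler's criterion 70^41 = (70/83) = +1 or -1 mod 83.
Compute by square-and-multiply:
  41 = 32 + 8 + 1 (binary 101001)
  Repeated squaring mod 83: 70^1 = 70, 70^2 = 3, 70^4 = 9, 70^8 = 81, 70^16 = 4, 70^32 = 16
  70^41 = 70^32 * 70^8 * 70^1 = 16 * 81 * 70 mod 83
    16 * 81 = 1296 = 51 mod 83
    51 * 70 = 3570 = 1 mod 83
  70^41 = 1 mod 83
Result 1: 70 is a quadratic residue mod 83.
70^41 mod 83 = 1

1


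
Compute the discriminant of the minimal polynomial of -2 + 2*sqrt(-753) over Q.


The element -2 + 2*sqrt(-753) has minimal polynomial:
x^2 + 4*x + 3016
Discriminant = (4)^2 - 4*(3016)
= 16 - 12064
= -12048

-12048


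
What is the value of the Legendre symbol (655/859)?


p = 859 is prime, so compute (655/859) with the reciprocity algorithm (Jacobi-symbol steps: pull out 2s via (2/n), flip via reciprocity, reduce):
  reciprocity: (655/859) -> -(859/655)
  reduce: (204/655)
  pull out 2: (2/655) = +1  (since 655 mod 8 = 7)
  pull out 2: (2/655) = +1  (since 655 mod 8 = 7)
  reciprocity: (51/655) -> -(655/51)
  reduce: (43/51)
  reciprocity: (43/51) -> -(51/43)
  reduce: (8/43)
  pull out 2: (2/43) = -1  (since 43 mod 8 = 3)
  pull out 2: (2/43) = -1  (since 43 mod 8 = 3)
  pull out 2: (2/43) = -1  (since 43 mod 8 = 3)
  (1/43) = 1
Product of signs = 1
(655/859) = 1

1


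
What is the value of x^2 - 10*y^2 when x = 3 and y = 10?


x^2 - d*y^2
= 3^2 - 10*10^2
= 9 - 1000
= -991

-991


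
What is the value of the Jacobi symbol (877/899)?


Compute (877/899) via quadratic reciprocity:
  reciprocity: (877/899) -> +(899/877)
  reduce: (22/877)
  pull out 2: (2/877) = -1  (since 877 mod 8 = 5)
  reciprocity: (11/877) -> +(877/11)
  reduce: (8/11)
  pull out 2: (2/11) = -1  (since 11 mod 8 = 3)
  pull out 2: (2/11) = -1  (since 11 mod 8 = 3)
  pull out 2: (2/11) = -1  (since 11 mod 8 = 3)
  (1/11) = 1
Product of signs = 1

1


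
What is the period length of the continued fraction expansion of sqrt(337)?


Run the CF algorithm for sqrt(337).
a_0 = floor(sqrt(337)) = 18; set m_0=0, q_0=1.
Recurrence: m' = q*a - m,  q' = (d - m'^2)/q,  a' = floor((a_0 + m')/q').
  step 1: m=18, q=13, a=2
  step 2: m=8, q=21, a=1
  step 3: m=13, q=8, a=3
  step 4: m=11, q=27, a=1
  step 5: m=16, q=3, a=11
  step 6: m=17, q=16, a=2
  step 7: m=15, q=7, a=4
  step 8: m=13, q=24, a=1
  step 9: m=11, q=9, a=3
  step 10: m=16, q=9, a=3
  step 11: m=11, q=24, a=1
  step 12: m=13, q=7, a=4
  step 13: m=15, q=16, a=2
  step 14: m=17, q=3, a=11
  step 15: m=16, q=27, a=1
  step 16: m=11, q=8, a=3
  step 17: m=13, q=21, a=1
  step 18: m=8, q=13, a=2
  step 19: m=18, q=1, a=36
a_19 = 2*a_0 = 36, so the period closes here.
sqrt(337) = [18; 2, 1, 3, 1, 11, 2, 4, 1, 3, 3, 1, 4, 2, 11, 1, 3, 1, 2, 36]
Period length = 19

19


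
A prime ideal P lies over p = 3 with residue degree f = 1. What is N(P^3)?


N(P^a) = p^(a*f)
= 3^(3*1)
= 3^3
= 27

27


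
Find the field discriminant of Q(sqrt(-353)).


For K = Q(sqrt(d)) with d squarefree: disc(K) = d if d = 1 mod 4, and disc(K) = 4d if d = 2 or 3 mod 4.
Here d = -353, and d mod 4 = 3.
d = 3 mod 4, not 1 (O_K = Z[sqrt(d)]), so disc(K) = 4d = 4 * (-353) = -1412

-1412


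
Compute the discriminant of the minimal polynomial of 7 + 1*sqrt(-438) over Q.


The element 7 + 1*sqrt(-438) has minimal polynomial:
x^2 - 14*x + 487
Discriminant = (-14)^2 - 4*(487)
= 196 - 1948
= -1752

-1752


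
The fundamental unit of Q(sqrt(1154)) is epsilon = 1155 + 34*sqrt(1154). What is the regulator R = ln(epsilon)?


epsilon = 1155 + 34*sqrt(1154)
= 2309.9996
R = ln(2309.9996)
= 7.7450

7.7450


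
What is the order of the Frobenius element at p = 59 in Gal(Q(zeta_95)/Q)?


The Frobenius at p in Gal(Q(zeta_n)/Q) = (Z/nZ)* is the class of p, so its order is ord_95(59), the smallest k >= 1 with 59^k = 1 mod 95.
n = 95 = 5 * 19, phi(95) = 72; the order divides phi(n).
Divisors of 72: 1, 2, 3, 4, 6, 8, 9, 12, 18, 24, 36, 72
Repeated squaring mod 95: 59^1 = 59, 59^2 = 61, 59^4 = 16, 59^8 = 66, 59^16 = 81, 59^32 = 6, 59^64 = 36
Test divisors in increasing order:
  k=1: 59^1 = 59 mod 95
  k=2: 59^2 = 61 mod 95
  k=3: 59^3 = 61 * 59 = 84 mod 95
  k=4: 59^4 = 16 mod 95
  k=6: 59^6 = 16 * 61 = 26 mod 95
  k=8: 59^8 = 66 mod 95
  k=9: 59^9 = 66 * 59 = 94 mod 95
  k=12: 59^12 = 66 * 16 = 11 mod 95
  k=18: 59^18 = 81 * 61 = 1 mod 95  <- first divisor giving 1
Order = 18

18


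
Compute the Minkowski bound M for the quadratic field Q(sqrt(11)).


d = 11, d mod 4 = 3, so disc(K) = 4d = 44; |disc(K)| = 44
Real quadratic field, so n = 2, s = r2 = 0, r1 = 2
M = (n!/n^n) * (4/pi)^s * sqrt(|disc(K)|) = (2!/2^2) * (4/pi)^0 * sqrt(44)
= 0.5 * 1.000000 * 6.633250
= 3.3166

3.3166


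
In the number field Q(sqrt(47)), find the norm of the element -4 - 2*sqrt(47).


N(a + b*sqrt(d)) = a^2 - d*b^2
= (-4)^2 - (47)*(-2)^2
= 16 - 188
= -172

-172


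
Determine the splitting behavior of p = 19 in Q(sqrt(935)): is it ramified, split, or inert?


K = Q(sqrt(935)). Since d mod 4 = 3, disc(K) = 3740.
Check p | disc: 3740 mod 19 = 16.
p does not divide disc. Compute Legendre symbol (d/p):
4^((19-1)/2) mod 19 = 1
(d/p) = 1, so p splits: (p) = P*P' with e=1, f=1, g=2.
Therefore p is split.

split


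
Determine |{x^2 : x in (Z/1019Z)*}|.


For prime p, the number of non-zero quadratic residues is (p-1)/2.
= (1019-1)/2
= 509

509


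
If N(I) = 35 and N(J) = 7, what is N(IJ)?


N(IJ) = N(I) * N(J)
= 35 * 7
= 245

245


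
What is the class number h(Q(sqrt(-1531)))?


K = Q(sqrt(-1531)). d mod 4 = 1, so D = disc(K) = d = -1531
h(K) equals the number of primitive reduced positive-definite forms (a, b, c) = a*x^2 + b*x*y + c*y^2 with b^2 - 4ac = D,
where reduced means |b| <= a <= c, with b >= 0 whenever |b| = a or a = c, and primitive means gcd(a, b, c) = 1.
Reduced forces 3a^2 <= |D| = 1531, so 1 <= a <= 22; b must have the parity of D, and c = (b^2 - D)/(4a) must be an integer >= a.
Enumerate a = 1..22, b in [-a, a]:
  a=1: (1, 1, 383)  [1]
  a=2..4: none
  a=5: (5, -3, 77), (5, 3, 77)  [2]
  a=6: none
  a=7: (7, -3, 55), (7, 3, 55)  [2]
  a=8..10: none
  a=11: (11, -3, 35), (11, 3, 35)  [2]
  a=12: none
  a=13: (13, -9, 31), (13, 9, 31)  [2]
  a=14..16: none
  a=17: (17, -13, 25), (17, 13, 25)  [2]
  a=18..22: none
Total reduced forms: 1 + 2 + 2 + 2 + 2 + 2 = 11
h = 11

11


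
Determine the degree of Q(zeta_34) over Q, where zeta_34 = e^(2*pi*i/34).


The degree equals Euler's totient phi(34).
34 = 2 * 17
phi(34) = 16

16


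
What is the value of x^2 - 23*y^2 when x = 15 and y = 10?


x^2 - d*y^2
= 15^2 - 23*10^2
= 225 - 2300
= -2075

-2075


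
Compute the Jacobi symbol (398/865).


Compute (398/865) via quadratic reciprocity:
  pull out 2: (2/865) = +1  (since 865 mod 8 = 1)
  reciprocity: (199/865) -> +(865/199)
  reduce: (69/199)
  reciprocity: (69/199) -> +(199/69)
  reduce: (61/69)
  reciprocity: (61/69) -> +(69/61)
  reduce: (8/61)
  pull out 2: (2/61) = -1  (since 61 mod 8 = 5)
  pull out 2: (2/61) = -1  (since 61 mod 8 = 5)
  pull out 2: (2/61) = -1  (since 61 mod 8 = 5)
  (1/61) = 1
Product of signs = -1

-1


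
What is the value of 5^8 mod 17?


p = 17 is prime and the exponent is (p-1)/2 = 8, so by Euler's criterion 5^8 = (5/17) = +1 or -1 mod 17.
Compute by square-and-multiply:
  8 = 8 (binary 1000)
  Repeated squaring mod 17: 5^1 = 5, 5^2 = 8, 5^4 = 13, 5^8 = 16
  5^8 = 16 mod 17
Result 16 = p - 1 = -1 mod 17: 5 is a quadratic non-residue mod 17. As a residue in [0, p-1] the value is 16.
5^8 mod 17 = 16

16
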